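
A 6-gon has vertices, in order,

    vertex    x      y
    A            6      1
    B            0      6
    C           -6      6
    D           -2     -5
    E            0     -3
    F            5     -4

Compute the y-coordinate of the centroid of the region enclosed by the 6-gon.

Apply the surveyor's formula. First the cross-terms c_i = x_i·y_{i+1} − x_{i+1}·y_i:
  36, 36, 42, 6, 15, 29  ⇒  2A = 164, A = 82.
Then Σ (y_i + y_{i+1})·c_i = 486, so ȳ = 486 / (6·82) = 81/82.

81/82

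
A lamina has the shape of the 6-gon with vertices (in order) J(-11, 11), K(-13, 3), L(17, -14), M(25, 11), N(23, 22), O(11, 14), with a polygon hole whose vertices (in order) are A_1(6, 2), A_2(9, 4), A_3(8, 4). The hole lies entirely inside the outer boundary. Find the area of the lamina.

714

Outer boundary:
Apply the shoelace (surveyor's) formula: 2A = Σ (x_i·y_{i+1} − x_{i+1}·y_i), indices taken mod 6.
J→K: (-11)(3) − (-13)(11) = 110
K→L: (-13)(-14) − (17)(3) = 131
L→M: (17)(11) − (25)(-14) = 537
M→N: (25)(22) − (23)(11) = 297
N→O: (23)(14) − (11)(22) = 80
O→J: (11)(11) − (-11)(14) = 275
Σ = 1430
Area = |Σ|/2 = 715.
Hole:
Apply Gauss's area formula: 2A = Σ (x_i·y_{i+1} − x_{i+1}·y_i), indices taken mod 3.
A_1→A_2: (6)(4) − (9)(2) = 6
A_2→A_3: (9)(4) − (8)(4) = 4
A_3→A_1: (8)(2) − (6)(4) = -8
Σ = 2
Area = |Σ|/2 = 1.
Net area = 715 − 1 = 714.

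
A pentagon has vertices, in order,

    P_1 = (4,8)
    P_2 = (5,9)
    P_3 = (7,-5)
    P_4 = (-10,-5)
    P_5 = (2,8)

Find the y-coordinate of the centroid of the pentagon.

Apply the shoelace (surveyor's) formula. First the cross-terms c_i = x_i·y_{i+1} − x_{i+1}·y_i:
  -4, -88, -85, -70, -16  ⇒  2A = -263, A = -131.5.
Then Σ (y_i + y_{i+1})·c_i = -36, so ȳ = -36 / (6·(-131.5)) = 12/263.

12/263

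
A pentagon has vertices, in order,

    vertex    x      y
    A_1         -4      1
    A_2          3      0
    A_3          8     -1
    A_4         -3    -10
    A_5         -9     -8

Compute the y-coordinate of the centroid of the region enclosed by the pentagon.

-199/49

Apply Gauss's area formula. First the cross-terms c_i = x_i·y_{i+1} − x_{i+1}·y_i:
  -3, -3, -83, -66, -41  ⇒  2A = -196, A = -98.
Then Σ (y_i + y_{i+1})·c_i = 2388, so ȳ = 2388 / (6·(-98)) = -199/49.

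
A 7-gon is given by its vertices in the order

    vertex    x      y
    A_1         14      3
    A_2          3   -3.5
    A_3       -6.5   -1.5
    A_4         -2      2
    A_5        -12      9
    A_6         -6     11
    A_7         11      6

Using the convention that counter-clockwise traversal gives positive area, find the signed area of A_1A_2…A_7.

Apply the shoelace (surveyor's) formula: 2A = Σ (x_i·y_{i+1} − x_{i+1}·y_i), indices taken mod 7.
Cross-terms: -58, -27.25, -16, 6, -78, -157, -51  ⇒  Σ = -381.25
Signed area = Σ/2 = -190.625 (negative ⇒ clockwise traversal).

-190.625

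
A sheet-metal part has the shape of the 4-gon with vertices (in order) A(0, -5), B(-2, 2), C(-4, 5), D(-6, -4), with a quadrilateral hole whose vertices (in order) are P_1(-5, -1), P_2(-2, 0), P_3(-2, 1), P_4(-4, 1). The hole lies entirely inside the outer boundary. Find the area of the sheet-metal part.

Outer boundary:
Cross-terms: -10, -2, 46, 30  ⇒  Σ = 64
Area = |Σ|/2 = 32.
Hole:
Apply the shoelace (surveyor's) formula: 2A = Σ (x_i·y_{i+1} − x_{i+1}·y_i), indices taken mod 4.
P_1→P_2: (-5)(0) − (-2)(-1) = -2
P_2→P_3: (-2)(1) − (-2)(0) = -2
P_3→P_4: (-2)(1) − (-4)(1) = 2
P_4→P_1: (-4)(-1) − (-5)(1) = 9
Σ = 7
Area = |Σ|/2 = 3.5.
Net area = 32 − 3.5 = 28.5.

28.5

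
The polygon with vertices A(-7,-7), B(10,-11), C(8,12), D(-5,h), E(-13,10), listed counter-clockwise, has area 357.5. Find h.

Write out the shoelace sum; only the two edges meeting at D involve h:
2·Area = [(8·h − (-5)·12) + ((-5)·10 − (-13)·h)] + 516
       = 21·h + 526 = 715
⇒ h = 9.

9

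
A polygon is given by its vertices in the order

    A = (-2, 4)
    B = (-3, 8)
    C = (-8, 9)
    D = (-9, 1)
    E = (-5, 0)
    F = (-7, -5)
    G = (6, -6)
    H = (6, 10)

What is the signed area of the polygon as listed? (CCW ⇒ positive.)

174

A→B: (-2)(8) − (-3)(4) = -4
B→C: (-3)(9) − (-8)(8) = 37
C→D: (-8)(1) − (-9)(9) = 73
D→E: (-9)(0) − (-5)(1) = 5
E→F: (-5)(-5) − (-7)(0) = 25
F→G: (-7)(-6) − (6)(-5) = 72
G→H: (6)(10) − (6)(-6) = 96
H→A: (6)(4) − (-2)(10) = 44
Σ = 348
Signed area = Σ/2 = 174 (positive ⇒ counter-clockwise traversal).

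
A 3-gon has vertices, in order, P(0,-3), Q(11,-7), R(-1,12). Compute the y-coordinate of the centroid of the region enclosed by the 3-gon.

2/3

Apply the surveyor's formula. First the cross-terms c_i = x_i·y_{i+1} − x_{i+1}·y_i:
  33, 125, 3  ⇒  2A = 161, A = 80.5.
Then Σ (y_i + y_{i+1})·c_i = 322, so ȳ = 322 / (6·80.5) = 2/3.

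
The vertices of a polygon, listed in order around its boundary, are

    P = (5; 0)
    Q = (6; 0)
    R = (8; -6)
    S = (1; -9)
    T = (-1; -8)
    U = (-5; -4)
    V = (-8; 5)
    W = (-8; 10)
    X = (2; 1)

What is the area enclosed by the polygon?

142.5

Apply the surveyor's formula: 2A = Σ (x_i·y_{i+1} − x_{i+1}·y_i), indices taken mod 9.
P→Q: (5)(0) − (6)(0) = 0
Q→R: (6)(-6) − (8)(0) = -36
R→S: (8)(-9) − (1)(-6) = -66
S→T: (1)(-8) − (-1)(-9) = -17
T→U: (-1)(-4) − (-5)(-8) = -36
U→V: (-5)(5) − (-8)(-4) = -57
V→W: (-8)(10) − (-8)(5) = -40
W→X: (-8)(1) − (2)(10) = -28
X→P: (2)(0) − (5)(1) = -5
Σ = -285
Area = |Σ|/2 = 142.5.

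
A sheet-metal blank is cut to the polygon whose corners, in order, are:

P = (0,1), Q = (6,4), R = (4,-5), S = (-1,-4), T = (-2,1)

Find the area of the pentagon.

Apply the surveyor's formula: 2A = Σ (x_i·y_{i+1} − x_{i+1}·y_i), indices taken mod 5.
Cross-terms: -6, -46, -21, -9, -2  ⇒  Σ = -84
Area = |Σ|/2 = 42.

42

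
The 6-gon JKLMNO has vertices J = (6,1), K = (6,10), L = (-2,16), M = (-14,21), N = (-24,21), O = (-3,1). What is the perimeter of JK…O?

80

|JK| = √((0)² + (9)²) = √81 = 9
|KL| = √((-8)² + (6)²) = √100 = 10
|LM| = √((-12)² + (5)²) = √169 = 13
|MN| = √((-10)² + (0)²) = √100 = 10
|NO| = √((21)² + (-20)²) = √841 = 29
|OJ| = √((9)² + (0)²) = √81 = 9
Perimeter = 9 + 10 + 13 + 10 + 29 + 9 = 80.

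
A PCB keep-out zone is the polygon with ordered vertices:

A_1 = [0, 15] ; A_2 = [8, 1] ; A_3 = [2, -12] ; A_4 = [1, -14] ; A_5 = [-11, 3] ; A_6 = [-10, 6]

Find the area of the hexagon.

A_1→A_2: (0)(1) − (8)(15) = -120
A_2→A_3: (8)(-12) − (2)(1) = -98
A_3→A_4: (2)(-14) − (1)(-12) = -16
A_4→A_5: (1)(3) − (-11)(-14) = -151
A_5→A_6: (-11)(6) − (-10)(3) = -36
A_6→A_1: (-10)(15) − (0)(6) = -150
Σ = -571
Area = |Σ|/2 = 285.5.

285.5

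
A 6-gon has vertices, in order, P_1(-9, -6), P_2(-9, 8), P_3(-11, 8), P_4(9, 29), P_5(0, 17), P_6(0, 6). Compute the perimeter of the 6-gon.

86

|P_1P_2| = √((0)² + (14)²) = √196 = 14
|P_2P_3| = √((-2)² + (0)²) = √4 = 2
|P_3P_4| = √((20)² + (21)²) = √841 = 29
|P_4P_5| = √((-9)² + (-12)²) = √225 = 15
|P_5P_6| = √((0)² + (-11)²) = √121 = 11
|P_6P_1| = √((-9)² + (-12)²) = √225 = 15
Perimeter = 14 + 2 + 29 + 15 + 11 + 15 = 86.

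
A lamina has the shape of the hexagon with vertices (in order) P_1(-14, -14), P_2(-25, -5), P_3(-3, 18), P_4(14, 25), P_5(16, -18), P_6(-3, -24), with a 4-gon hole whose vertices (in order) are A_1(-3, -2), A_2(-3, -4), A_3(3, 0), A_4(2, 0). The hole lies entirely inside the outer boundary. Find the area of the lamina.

Outer boundary:
Apply the shoelace formula: 2A = Σ (x_i·y_{i+1} − x_{i+1}·y_i), indices taken mod 6.
Σ = (-280) + (-465) + (-327) + (-652) + (-438) + (-294) = -2456
Area = |Σ|/2 = 1228.
Hole:
Apply the shoelace formula: 2A = Σ (x_i·y_{i+1} − x_{i+1}·y_i), indices taken mod 4.
Cross-terms: 6, 12, 0, -4  ⇒  Σ = 14
Area = |Σ|/2 = 7.
Net area = 1228 − 7 = 1221.

1221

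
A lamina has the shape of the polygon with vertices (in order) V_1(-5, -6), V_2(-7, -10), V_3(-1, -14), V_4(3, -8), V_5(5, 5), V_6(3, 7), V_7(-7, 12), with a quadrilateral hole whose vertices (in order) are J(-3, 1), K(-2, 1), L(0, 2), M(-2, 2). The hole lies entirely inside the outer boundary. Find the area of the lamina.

202.5

Outer boundary:
Apply Gauss's area formula: 2A = Σ (x_i·y_{i+1} − x_{i+1}·y_i), indices taken mod 7.
Σ = (8) + (88) + (50) + (55) + (20) + (85) + (102) = 408
Area = |Σ|/2 = 204.
Hole:
Apply the shoelace formula: 2A = Σ (x_i·y_{i+1} − x_{i+1}·y_i), indices taken mod 4.
J→K: (-3)(1) − (-2)(1) = -1
K→L: (-2)(2) − (0)(1) = -4
L→M: (0)(2) − (-2)(2) = 4
M→J: (-2)(1) − (-3)(2) = 4
Σ = 3
Area = |Σ|/2 = 1.5.
Net area = 204 − 1.5 = 202.5.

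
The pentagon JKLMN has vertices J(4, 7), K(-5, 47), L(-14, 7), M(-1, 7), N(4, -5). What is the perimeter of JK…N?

|JK| = √((-9)² + (40)²) = √1681 = 41
|KL| = √((-9)² + (-40)²) = √1681 = 41
|LM| = √((13)² + (0)²) = √169 = 13
|MN| = √((5)² + (-12)²) = √169 = 13
|NJ| = √((0)² + (12)²) = √144 = 12
Perimeter = 41 + 41 + 13 + 13 + 12 = 120.

120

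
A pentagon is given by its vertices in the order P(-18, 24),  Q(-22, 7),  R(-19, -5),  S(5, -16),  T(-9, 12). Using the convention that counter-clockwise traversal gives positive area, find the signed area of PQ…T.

Apply Gauss's area formula: 2A = Σ (x_i·y_{i+1} − x_{i+1}·y_i), indices taken mod 5.
Σ = (402) + (243) + (329) + (-84) + (0) = 890
Signed area = Σ/2 = 445 (positive ⇒ counter-clockwise traversal).

445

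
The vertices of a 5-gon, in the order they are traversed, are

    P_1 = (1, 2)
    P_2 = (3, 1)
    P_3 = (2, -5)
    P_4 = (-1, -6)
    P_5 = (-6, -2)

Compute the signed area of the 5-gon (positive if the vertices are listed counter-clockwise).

Apply the surveyor's formula: 2A = Σ (x_i·y_{i+1} − x_{i+1}·y_i), indices taken mod 5.
Σ = (-5) + (-17) + (-17) + (-34) + (-10) = -83
Signed area = Σ/2 = -41.5 (negative ⇒ clockwise traversal).

-41.5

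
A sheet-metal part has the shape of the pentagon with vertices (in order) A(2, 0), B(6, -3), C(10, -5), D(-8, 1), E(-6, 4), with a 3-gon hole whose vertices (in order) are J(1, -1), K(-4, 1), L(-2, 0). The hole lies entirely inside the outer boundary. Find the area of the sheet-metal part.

34.5

Outer boundary:
Apply the shoelace formula: 2A = Σ (x_i·y_{i+1} − x_{i+1}·y_i), indices taken mod 5.
Cross-terms: -6, 0, -30, -26, -8  ⇒  Σ = -70
Area = |Σ|/2 = 35.
Hole:
Σ = (-3) + (2) + (2) = 1
Area = |Σ|/2 = 0.5.
Net area = 35 − 0.5 = 34.5.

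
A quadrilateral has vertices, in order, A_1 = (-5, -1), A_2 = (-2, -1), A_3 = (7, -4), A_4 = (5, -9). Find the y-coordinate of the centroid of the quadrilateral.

-326/75

Apply the shoelace formula. First the cross-terms c_i = x_i·y_{i+1} − x_{i+1}·y_i:
  3, 15, -43, -50  ⇒  2A = -75, A = -37.5.
Then Σ (y_i + y_{i+1})·c_i = 978, so ȳ = 978 / (6·(-37.5)) = -326/75.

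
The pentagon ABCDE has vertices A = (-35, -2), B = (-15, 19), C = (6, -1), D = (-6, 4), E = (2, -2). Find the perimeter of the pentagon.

|AB| = √((20)² + (21)²) = √841 = 29
|BC| = √((21)² + (-20)²) = √841 = 29
|CD| = √((-12)² + (5)²) = √169 = 13
|DE| = √((8)² + (-6)²) = √100 = 10
|EA| = √((-37)² + (0)²) = √1369 = 37
Perimeter = 29 + 29 + 13 + 10 + 37 = 118.

118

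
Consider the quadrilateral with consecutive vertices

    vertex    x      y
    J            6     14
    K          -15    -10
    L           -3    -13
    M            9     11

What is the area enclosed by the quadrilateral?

229.5

Apply the shoelace (surveyor's) formula: 2A = Σ (x_i·y_{i+1} − x_{i+1}·y_i), indices taken mod 4.
J→K: (6)(-10) − (-15)(14) = 150
K→L: (-15)(-13) − (-3)(-10) = 165
L→M: (-3)(11) − (9)(-13) = 84
M→J: (9)(14) − (6)(11) = 60
Σ = 459
Area = |Σ|/2 = 229.5.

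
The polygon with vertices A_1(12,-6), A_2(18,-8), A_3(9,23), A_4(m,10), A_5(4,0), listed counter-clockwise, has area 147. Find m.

10

Write out the shoelace sum; only the two edges meeting at A_4 involve m:
2·Area = [(9·10 − m·23) + (m·0 − 4·10)] + 474
       = -23·m + 524 = 294
⇒ m = 10.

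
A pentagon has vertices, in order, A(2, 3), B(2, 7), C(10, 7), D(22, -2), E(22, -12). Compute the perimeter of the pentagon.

62

|AB| = √((0)² + (4)²) = √16 = 4
|BC| = √((8)² + (0)²) = √64 = 8
|CD| = √((12)² + (-9)²) = √225 = 15
|DE| = √((0)² + (-10)²) = √100 = 10
|EA| = √((-20)² + (15)²) = √625 = 25
Perimeter = 4 + 8 + 15 + 10 + 25 = 62.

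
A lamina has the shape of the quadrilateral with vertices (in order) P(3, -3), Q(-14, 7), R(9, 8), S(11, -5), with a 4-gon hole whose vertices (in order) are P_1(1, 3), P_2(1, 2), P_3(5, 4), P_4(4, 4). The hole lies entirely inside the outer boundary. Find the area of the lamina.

171

Outer boundary:
Apply Gauss's area formula: 2A = Σ (x_i·y_{i+1} − x_{i+1}·y_i), indices taken mod 4.
Cross-terms: -21, -175, -133, -18  ⇒  Σ = -347
Area = |Σ|/2 = 173.5.
Hole:
Apply the shoelace formula: 2A = Σ (x_i·y_{i+1} − x_{i+1}·y_i), indices taken mod 4.
Σ = (-1) + (-6) + (4) + (8) = 5
Area = |Σ|/2 = 2.5.
Net area = 173.5 − 2.5 = 171.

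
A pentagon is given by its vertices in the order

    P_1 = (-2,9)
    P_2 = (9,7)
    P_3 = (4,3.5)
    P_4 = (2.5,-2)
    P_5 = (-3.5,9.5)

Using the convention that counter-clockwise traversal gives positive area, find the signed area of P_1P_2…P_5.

Apply the shoelace (surveyor's) formula: 2A = Σ (x_i·y_{i+1} − x_{i+1}·y_i), indices taken mod 5.
Σ = (-95) + (3.5) + (-16.75) + (16.75) + (-12.5) = -104
Signed area = Σ/2 = -52 (negative ⇒ clockwise traversal).

-52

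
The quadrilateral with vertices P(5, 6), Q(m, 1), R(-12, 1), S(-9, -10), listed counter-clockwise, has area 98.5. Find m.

Write out the shoelace sum; only the two edges meeting at Q involve m:
2·Area = [(5·1 − m·6) + (m·1 − (-12)·1)] + 125
       = -5·m + 142 = 197
⇒ m = -11.

-11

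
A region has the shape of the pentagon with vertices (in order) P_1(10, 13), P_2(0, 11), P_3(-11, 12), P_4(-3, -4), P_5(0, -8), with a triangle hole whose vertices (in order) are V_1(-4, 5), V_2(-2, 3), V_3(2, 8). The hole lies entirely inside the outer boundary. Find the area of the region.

Outer boundary:
Apply the shoelace (surveyor's) formula: 2A = Σ (x_i·y_{i+1} − x_{i+1}·y_i), indices taken mod 5.
Σ = (110) + (121) + (80) + (24) + (80) = 415
Area = |Σ|/2 = 207.5.
Hole:
Apply the shoelace (surveyor's) formula: 2A = Σ (x_i·y_{i+1} − x_{i+1}·y_i), indices taken mod 3.
Σ = (-2) + (-22) + (42) = 18
Area = |Σ|/2 = 9.
Net area = 207.5 − 9 = 198.5.

198.5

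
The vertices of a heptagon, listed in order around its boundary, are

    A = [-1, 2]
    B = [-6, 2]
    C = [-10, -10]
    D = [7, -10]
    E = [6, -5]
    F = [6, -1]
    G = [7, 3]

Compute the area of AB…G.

175.5

A→B: (-1)(2) − (-6)(2) = 10
B→C: (-6)(-10) − (-10)(2) = 80
C→D: (-10)(-10) − (7)(-10) = 170
D→E: (7)(-5) − (6)(-10) = 25
E→F: (6)(-1) − (6)(-5) = 24
F→G: (6)(3) − (7)(-1) = 25
G→A: (7)(2) − (-1)(3) = 17
Σ = 351
Area = |Σ|/2 = 175.5.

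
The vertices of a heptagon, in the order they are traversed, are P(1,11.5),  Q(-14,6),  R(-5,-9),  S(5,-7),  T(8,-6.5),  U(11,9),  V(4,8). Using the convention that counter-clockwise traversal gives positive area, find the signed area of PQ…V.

330

Apply the shoelace (surveyor's) formula: 2A = Σ (x_i·y_{i+1} − x_{i+1}·y_i), indices taken mod 7.
Σ = (167) + (156) + (80) + (23.5) + (143.5) + (52) + (38) = 660
Signed area = Σ/2 = 330 (positive ⇒ counter-clockwise traversal).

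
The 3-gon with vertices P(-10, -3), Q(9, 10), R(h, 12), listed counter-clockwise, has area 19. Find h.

Write out the shoelace sum; only the two edges meeting at R involve h:
2·Area = [(9·12 − h·10) + (h·(-3) − (-10)·12)] + -73
       = -13·h + 155 = 38
⇒ h = 9.

9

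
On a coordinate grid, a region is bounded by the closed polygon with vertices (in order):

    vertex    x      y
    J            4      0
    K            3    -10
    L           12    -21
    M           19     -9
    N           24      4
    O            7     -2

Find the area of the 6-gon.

266

Σ = (-40) + (57) + (291) + (292) + (-76) + (8) = 532
Area = |Σ|/2 = 266.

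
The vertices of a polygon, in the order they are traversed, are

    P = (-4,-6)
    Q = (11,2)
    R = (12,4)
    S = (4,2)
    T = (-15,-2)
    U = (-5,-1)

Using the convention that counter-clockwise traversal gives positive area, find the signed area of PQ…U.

69.5

Σ = (58) + (20) + (8) + (22) + (5) + (26) = 139
Signed area = Σ/2 = 69.5 (positive ⇒ counter-clockwise traversal).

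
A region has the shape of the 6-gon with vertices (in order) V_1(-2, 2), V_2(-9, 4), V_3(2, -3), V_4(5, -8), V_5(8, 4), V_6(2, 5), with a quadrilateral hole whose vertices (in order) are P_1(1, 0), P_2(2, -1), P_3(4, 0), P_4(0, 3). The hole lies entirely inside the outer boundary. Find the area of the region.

Outer boundary:
Σ = (10) + (19) + (-1) + (84) + (32) + (14) = 158
Area = |Σ|/2 = 79.
Hole:
Apply the surveyor's formula: 2A = Σ (x_i·y_{i+1} − x_{i+1}·y_i), indices taken mod 4.
P_1→P_2: (1)(-1) − (2)(0) = -1
P_2→P_3: (2)(0) − (4)(-1) = 4
P_3→P_4: (4)(3) − (0)(0) = 12
P_4→P_1: (0)(0) − (1)(3) = -3
Σ = 12
Area = |Σ|/2 = 6.
Net area = 79 − 6 = 73.

73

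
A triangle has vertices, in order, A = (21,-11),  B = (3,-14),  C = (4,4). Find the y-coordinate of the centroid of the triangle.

Apply the shoelace (surveyor's) formula. First the cross-terms c_i = x_i·y_{i+1} − x_{i+1}·y_i:
  -261, 68, -128  ⇒  2A = -321, A = -160.5.
Then Σ (y_i + y_{i+1})·c_i = 6741, so ȳ = 6741 / (6·(-160.5)) = -7.

-7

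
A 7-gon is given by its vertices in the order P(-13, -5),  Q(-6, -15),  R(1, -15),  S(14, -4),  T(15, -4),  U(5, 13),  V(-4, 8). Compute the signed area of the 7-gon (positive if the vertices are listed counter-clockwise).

455.5

Cross-terms: 165, 105, 206, 4, 215, 92, 124  ⇒  Σ = 911
Signed area = Σ/2 = 455.5 (positive ⇒ counter-clockwise traversal).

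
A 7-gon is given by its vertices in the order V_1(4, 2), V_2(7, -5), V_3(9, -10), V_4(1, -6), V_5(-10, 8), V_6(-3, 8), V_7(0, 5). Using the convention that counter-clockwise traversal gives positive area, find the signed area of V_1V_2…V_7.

Cross-terms: -34, -25, -44, -52, -56, -15, -20  ⇒  Σ = -246
Signed area = Σ/2 = -123 (negative ⇒ clockwise traversal).

-123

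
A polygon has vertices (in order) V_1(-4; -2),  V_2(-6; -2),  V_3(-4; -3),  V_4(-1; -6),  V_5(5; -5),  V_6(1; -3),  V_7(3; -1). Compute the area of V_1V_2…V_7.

Apply Gauss's area formula: 2A = Σ (x_i·y_{i+1} − x_{i+1}·y_i), indices taken mod 7.
Cross-terms: -4, 10, 21, 35, -10, 8, -10  ⇒  Σ = 50
Area = |Σ|/2 = 25.

25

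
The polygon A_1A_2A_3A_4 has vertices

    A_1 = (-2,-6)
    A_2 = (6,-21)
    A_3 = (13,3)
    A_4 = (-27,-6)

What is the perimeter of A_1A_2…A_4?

|A_1A_2| = √((8)² + (-15)²) = √289 = 17
|A_2A_3| = √((7)² + (24)²) = √625 = 25
|A_3A_4| = √((-40)² + (-9)²) = √1681 = 41
|A_4A_1| = √((25)² + (0)²) = √625 = 25
Perimeter = 17 + 25 + 41 + 25 = 108.

108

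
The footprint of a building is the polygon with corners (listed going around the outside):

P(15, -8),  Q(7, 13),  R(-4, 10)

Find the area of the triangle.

Σ = (251) + (122) + (-118) = 255
Area = |Σ|/2 = 127.5.

127.5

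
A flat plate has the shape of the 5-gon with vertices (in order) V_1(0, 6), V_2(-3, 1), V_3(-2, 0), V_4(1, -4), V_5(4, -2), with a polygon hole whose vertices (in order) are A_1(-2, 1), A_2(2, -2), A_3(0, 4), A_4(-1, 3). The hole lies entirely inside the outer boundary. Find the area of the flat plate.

Outer boundary:
V_1→V_2: (0)(1) − (-3)(6) = 18
V_2→V_3: (-3)(0) − (-2)(1) = 2
V_3→V_4: (-2)(-4) − (1)(0) = 8
V_4→V_5: (1)(-2) − (4)(-4) = 14
V_5→V_1: (4)(6) − (0)(-2) = 24
Σ = 66
Area = |Σ|/2 = 33.
Hole:
Apply the surveyor's formula: 2A = Σ (x_i·y_{i+1} − x_{i+1}·y_i), indices taken mod 4.
Σ = (2) + (8) + (4) + (5) = 19
Area = |Σ|/2 = 9.5.
Net area = 33 − 9.5 = 23.5.

23.5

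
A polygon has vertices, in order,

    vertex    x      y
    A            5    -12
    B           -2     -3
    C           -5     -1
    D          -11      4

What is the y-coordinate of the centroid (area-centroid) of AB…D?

-352/87

Apply Gauss's area formula. First the cross-terms c_i = x_i·y_{i+1} − x_{i+1}·y_i:
  -39, -13, -31, 112  ⇒  2A = 29, A = 14.5.
Then Σ (y_i + y_{i+1})·c_i = -352, so ȳ = -352 / (6·14.5) = -352/87.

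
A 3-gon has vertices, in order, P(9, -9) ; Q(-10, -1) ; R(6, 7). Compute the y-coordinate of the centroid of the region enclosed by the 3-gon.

-1

Apply Gauss's area formula. First the cross-terms c_i = x_i·y_{i+1} − x_{i+1}·y_i:
  -99, -64, -117  ⇒  2A = -280, A = -140.
Then Σ (y_i + y_{i+1})·c_i = 840, so ȳ = 840 / (6·(-140)) = -1.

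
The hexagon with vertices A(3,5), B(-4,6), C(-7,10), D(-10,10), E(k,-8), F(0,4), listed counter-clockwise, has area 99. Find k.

Write out the shoelace sum; only the two edges meeting at E involve k:
2·Area = [((-10)·(-8) − k·10) + (k·4 − 0·(-8))] + 58
       = -6·k + 138 = 198
⇒ k = -10.

-10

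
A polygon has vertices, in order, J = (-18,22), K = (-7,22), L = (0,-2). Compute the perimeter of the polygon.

|JK| = √((11)² + (0)²) = √121 = 11
|KL| = √((7)² + (-24)²) = √625 = 25
|LJ| = √((-18)² + (24)²) = √900 = 30
Perimeter = 11 + 25 + 30 = 66.

66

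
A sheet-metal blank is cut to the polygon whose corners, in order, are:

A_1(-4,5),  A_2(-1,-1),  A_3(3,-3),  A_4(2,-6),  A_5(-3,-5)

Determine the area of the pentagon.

30

Σ = (9) + (6) + (-12) + (-28) + (-35) = -60
Area = |Σ|/2 = 30.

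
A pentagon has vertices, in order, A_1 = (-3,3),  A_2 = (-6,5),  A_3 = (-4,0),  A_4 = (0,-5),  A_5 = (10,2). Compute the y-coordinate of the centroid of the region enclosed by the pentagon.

Apply the shoelace (surveyor's) formula. First the cross-terms c_i = x_i·y_{i+1} − x_{i+1}·y_i:
  3, 20, 20, 50, 36  ⇒  2A = 129, A = 64.5.
Then Σ (y_i + y_{i+1})·c_i = 54, so ȳ = 54 / (6·64.5) = 6/43.

6/43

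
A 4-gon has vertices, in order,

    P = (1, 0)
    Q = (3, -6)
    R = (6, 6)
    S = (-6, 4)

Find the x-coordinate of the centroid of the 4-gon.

241/156

Apply the surveyor's formula. First the cross-terms c_i = x_i·y_{i+1} − x_{i+1}·y_i:
  -6, 54, 60, -4  ⇒  2A = 104, A = 52.
Then Σ (x_i + x_{i+1})·c_i = 482, so x̄ = 482 / (6·52) = 241/156.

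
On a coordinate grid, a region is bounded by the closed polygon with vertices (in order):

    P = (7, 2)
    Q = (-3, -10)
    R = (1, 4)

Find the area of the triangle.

Σ = (-64) + (-2) + (-26) = -92
Area = |Σ|/2 = 46.

46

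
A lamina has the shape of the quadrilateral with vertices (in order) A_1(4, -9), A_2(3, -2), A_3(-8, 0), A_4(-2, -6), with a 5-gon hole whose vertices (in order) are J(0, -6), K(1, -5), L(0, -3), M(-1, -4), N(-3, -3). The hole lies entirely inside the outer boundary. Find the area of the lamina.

Outer boundary:
Apply the surveyor's formula: 2A = Σ (x_i·y_{i+1} − x_{i+1}·y_i), indices taken mod 4.
A_1→A_2: (4)(-2) − (3)(-9) = 19
A_2→A_3: (3)(0) − (-8)(-2) = -16
A_3→A_4: (-8)(-6) − (-2)(0) = 48
A_4→A_1: (-2)(-9) − (4)(-6) = 42
Σ = 93
Area = |Σ|/2 = 46.5.
Hole:
Apply the shoelace formula: 2A = Σ (x_i·y_{i+1} − x_{i+1}·y_i), indices taken mod 5.
Σ = (6) + (-3) + (-3) + (-9) + (18) = 9
Area = |Σ|/2 = 4.5.
Net area = 46.5 − 4.5 = 42.

42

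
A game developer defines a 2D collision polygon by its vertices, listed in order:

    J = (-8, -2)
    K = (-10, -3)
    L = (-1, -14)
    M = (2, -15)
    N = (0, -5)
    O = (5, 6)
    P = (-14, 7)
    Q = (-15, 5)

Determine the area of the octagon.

211.5

Apply Gauss's area formula: 2A = Σ (x_i·y_{i+1} − x_{i+1}·y_i), indices taken mod 8.
Σ = (4) + (137) + (43) + (-10) + (25) + (119) + (35) + (70) = 423
Area = |Σ|/2 = 211.5.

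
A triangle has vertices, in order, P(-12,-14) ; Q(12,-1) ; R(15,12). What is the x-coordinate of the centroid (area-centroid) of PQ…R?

5

Apply the surveyor's formula. First the cross-terms c_i = x_i·y_{i+1} − x_{i+1}·y_i:
  180, 159, -66  ⇒  2A = 273, A = 136.5.
Then Σ (x_i + x_{i+1})·c_i = 4095, so x̄ = 4095 / (6·136.5) = 5.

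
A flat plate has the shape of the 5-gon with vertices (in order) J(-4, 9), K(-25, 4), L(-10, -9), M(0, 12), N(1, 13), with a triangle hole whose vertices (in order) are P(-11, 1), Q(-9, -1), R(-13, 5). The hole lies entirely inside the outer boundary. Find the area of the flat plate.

199.5

Outer boundary:
Apply the shoelace formula: 2A = Σ (x_i·y_{i+1} − x_{i+1}·y_i), indices taken mod 5.
Cross-terms: 209, 265, -120, -12, 61  ⇒  Σ = 403
Area = |Σ|/2 = 201.5.
Hole:
Apply Gauss's area formula: 2A = Σ (x_i·y_{i+1} − x_{i+1}·y_i), indices taken mod 3.
Σ = (20) + (-58) + (42) = 4
Area = |Σ|/2 = 2.
Net area = 201.5 − 2 = 199.5.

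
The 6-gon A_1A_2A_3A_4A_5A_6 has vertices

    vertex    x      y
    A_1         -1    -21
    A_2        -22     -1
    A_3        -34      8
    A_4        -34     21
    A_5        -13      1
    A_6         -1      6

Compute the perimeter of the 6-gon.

126

|A_1A_2| = √((-21)² + (20)²) = √841 = 29
|A_2A_3| = √((-12)² + (9)²) = √225 = 15
|A_3A_4| = √((0)² + (13)²) = √169 = 13
|A_4A_5| = √((21)² + (-20)²) = √841 = 29
|A_5A_6| = √((12)² + (5)²) = √169 = 13
|A_6A_1| = √((0)² + (-27)²) = √729 = 27
Perimeter = 29 + 15 + 13 + 29 + 13 + 27 = 126.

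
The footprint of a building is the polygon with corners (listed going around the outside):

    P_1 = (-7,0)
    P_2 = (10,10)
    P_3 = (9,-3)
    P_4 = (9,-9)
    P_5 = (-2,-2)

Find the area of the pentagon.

Σ = (-70) + (-120) + (-54) + (-36) + (-14) = -294
Area = |Σ|/2 = 147.

147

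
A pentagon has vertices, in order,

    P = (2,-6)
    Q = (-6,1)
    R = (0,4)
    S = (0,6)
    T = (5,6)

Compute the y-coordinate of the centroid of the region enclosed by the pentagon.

Apply the shoelace formula. First the cross-terms c_i = x_i·y_{i+1} − x_{i+1}·y_i:
  -34, -24, 0, -30, -42  ⇒  2A = -130, A = -65.
Then Σ (y_i + y_{i+1})·c_i = -310, so ȳ = -310 / (6·(-65)) = 31/39.

31/39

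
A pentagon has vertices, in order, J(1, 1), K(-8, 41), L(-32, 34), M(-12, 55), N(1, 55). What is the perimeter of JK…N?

162

|JK| = √((-9)² + (40)²) = √1681 = 41
|KL| = √((-24)² + (-7)²) = √625 = 25
|LM| = √((20)² + (21)²) = √841 = 29
|MN| = √((13)² + (0)²) = √169 = 13
|NJ| = √((0)² + (-54)²) = √2916 = 54
Perimeter = 41 + 25 + 29 + 13 + 54 = 162.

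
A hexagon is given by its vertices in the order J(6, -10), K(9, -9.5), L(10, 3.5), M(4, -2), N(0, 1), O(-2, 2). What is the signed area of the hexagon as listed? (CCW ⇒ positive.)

J→K: (6)(-9.5) − (9)(-10) = 33
K→L: (9)(3.5) − (10)(-9.5) = 126.5
L→M: (10)(-2) − (4)(3.5) = -34
M→N: (4)(1) − (0)(-2) = 4
N→O: (0)(2) − (-2)(1) = 2
O→J: (-2)(-10) − (6)(2) = 8
Σ = 139.5
Signed area = Σ/2 = 69.75 (positive ⇒ counter-clockwise traversal).

69.75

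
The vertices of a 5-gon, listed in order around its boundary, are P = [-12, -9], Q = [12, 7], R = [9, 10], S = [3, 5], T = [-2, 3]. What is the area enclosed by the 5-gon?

Cross-terms: 24, 57, 15, 19, 54  ⇒  Σ = 169
Area = |Σ|/2 = 84.5.

84.5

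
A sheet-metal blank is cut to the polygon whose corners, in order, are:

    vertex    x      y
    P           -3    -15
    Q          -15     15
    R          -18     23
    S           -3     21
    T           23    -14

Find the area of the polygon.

Apply Gauss's area formula: 2A = Σ (x_i·y_{i+1} − x_{i+1}·y_i), indices taken mod 5.
Cross-terms: -270, -75, -309, -441, -387  ⇒  Σ = -1482
Area = |Σ|/2 = 741.

741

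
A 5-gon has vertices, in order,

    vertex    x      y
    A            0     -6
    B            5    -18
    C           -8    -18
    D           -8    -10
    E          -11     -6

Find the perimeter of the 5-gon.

|AB| = √((5)² + (-12)²) = √169 = 13
|BC| = √((-13)² + (0)²) = √169 = 13
|CD| = √((0)² + (8)²) = √64 = 8
|DE| = √((-3)² + (4)²) = √25 = 5
|EA| = √((11)² + (0)²) = √121 = 11
Perimeter = 13 + 13 + 8 + 5 + 11 = 50.

50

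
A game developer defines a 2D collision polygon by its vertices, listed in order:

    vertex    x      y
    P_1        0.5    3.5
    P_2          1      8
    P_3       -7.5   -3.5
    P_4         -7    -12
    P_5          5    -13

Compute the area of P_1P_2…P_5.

Apply the shoelace (surveyor's) formula: 2A = Σ (x_i·y_{i+1} − x_{i+1}·y_i), indices taken mod 5.
P_1→P_2: (0.5)(8) − (1)(3.5) = 0.5
P_2→P_3: (1)(-3.5) − (-7.5)(8) = 56.5
P_3→P_4: (-7.5)(-12) − (-7)(-3.5) = 65.5
P_4→P_5: (-7)(-13) − (5)(-12) = 151
P_5→P_1: (5)(3.5) − (0.5)(-13) = 24
Σ = 297.5
Area = |Σ|/2 = 148.75.

148.75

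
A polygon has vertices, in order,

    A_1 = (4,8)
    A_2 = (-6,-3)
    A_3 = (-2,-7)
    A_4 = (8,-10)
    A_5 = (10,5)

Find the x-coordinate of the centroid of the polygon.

96/29

Apply the surveyor's formula. First the cross-terms c_i = x_i·y_{i+1} − x_{i+1}·y_i:
  36, 36, 76, 140, 60  ⇒  2A = 348, A = 174.
Then Σ (x_i + x_{i+1})·c_i = 3456, so x̄ = 3456 / (6·174) = 96/29.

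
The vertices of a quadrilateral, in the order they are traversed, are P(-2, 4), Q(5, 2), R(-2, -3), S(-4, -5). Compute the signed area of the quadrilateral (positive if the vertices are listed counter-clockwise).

-31.5

Σ = (-24) + (-11) + (-2) + (-26) = -63
Signed area = Σ/2 = -31.5 (negative ⇒ clockwise traversal).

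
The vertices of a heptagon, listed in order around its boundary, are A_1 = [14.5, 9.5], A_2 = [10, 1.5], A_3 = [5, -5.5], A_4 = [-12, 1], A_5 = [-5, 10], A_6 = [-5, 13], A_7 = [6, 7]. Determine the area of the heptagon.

Apply the shoelace (surveyor's) formula: 2A = Σ (x_i·y_{i+1} − x_{i+1}·y_i), indices taken mod 7.
A_1→A_2: (14.5)(1.5) − (10)(9.5) = -73.25
A_2→A_3: (10)(-5.5) − (5)(1.5) = -62.5
A_3→A_4: (5)(1) − (-12)(-5.5) = -61
A_4→A_5: (-12)(10) − (-5)(1) = -115
A_5→A_6: (-5)(13) − (-5)(10) = -15
A_6→A_7: (-5)(7) − (6)(13) = -113
A_7→A_1: (6)(9.5) − (14.5)(7) = -44.5
Σ = -484.25
Area = |Σ|/2 = 242.125.

242.125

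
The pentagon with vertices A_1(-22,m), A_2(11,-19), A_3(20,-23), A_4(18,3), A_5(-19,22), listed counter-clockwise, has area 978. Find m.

0

Write out the shoelace sum; only the two edges meeting at A_1 involve m:
2·Area = [((-19)·m − (-22)·22) + ((-22)·(-19) − 11·m)] + 1054
       = -30·m + 1956 = 1956
⇒ m = 0.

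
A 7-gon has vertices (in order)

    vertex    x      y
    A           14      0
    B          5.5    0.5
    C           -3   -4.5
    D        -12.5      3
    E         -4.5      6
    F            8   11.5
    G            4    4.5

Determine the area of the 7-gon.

157.875

Apply Gauss's area formula: 2A = Σ (x_i·y_{i+1} − x_{i+1}·y_i), indices taken mod 7.
Σ = (7) + (-23.25) + (-65.25) + (-61.5) + (-99.75) + (-10) + (-63) = -315.75
Area = |Σ|/2 = 157.875.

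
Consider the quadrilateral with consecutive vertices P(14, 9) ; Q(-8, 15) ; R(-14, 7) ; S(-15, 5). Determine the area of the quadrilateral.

133

Apply Gauss's area formula: 2A = Σ (x_i·y_{i+1} − x_{i+1}·y_i), indices taken mod 4.
P→Q: (14)(15) − (-8)(9) = 282
Q→R: (-8)(7) − (-14)(15) = 154
R→S: (-14)(5) − (-15)(7) = 35
S→P: (-15)(9) − (14)(5) = -205
Σ = 266
Area = |Σ|/2 = 133.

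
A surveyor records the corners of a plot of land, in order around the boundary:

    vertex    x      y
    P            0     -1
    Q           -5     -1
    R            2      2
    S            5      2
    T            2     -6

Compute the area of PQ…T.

Apply Gauss's area formula: 2A = Σ (x_i·y_{i+1} − x_{i+1}·y_i), indices taken mod 5.
Σ = (-5) + (-8) + (-6) + (-34) + (-2) = -55
Area = |Σ|/2 = 27.5.

27.5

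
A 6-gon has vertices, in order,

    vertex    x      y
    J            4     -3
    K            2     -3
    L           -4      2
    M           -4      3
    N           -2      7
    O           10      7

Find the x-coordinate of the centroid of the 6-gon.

Apply the shoelace formula. First the cross-terms c_i = x_i·y_{i+1} − x_{i+1}·y_i:
  -6, -8, -4, -22, -84, -58  ⇒  2A = -182, A = -91.
Then Σ (x_i + x_{i+1})·c_i = -1340, so x̄ = -1340 / (6·(-91)) = 670/273.

670/273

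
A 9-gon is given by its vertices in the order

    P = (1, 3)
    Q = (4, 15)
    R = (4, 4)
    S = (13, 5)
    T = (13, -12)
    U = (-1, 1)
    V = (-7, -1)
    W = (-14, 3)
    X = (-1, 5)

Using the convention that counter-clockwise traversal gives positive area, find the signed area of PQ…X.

-197.5

Σ = (3) + (-44) + (-32) + (-221) + (1) + (8) + (-35) + (-67) + (-8) = -395
Signed area = Σ/2 = -197.5 (negative ⇒ clockwise traversal).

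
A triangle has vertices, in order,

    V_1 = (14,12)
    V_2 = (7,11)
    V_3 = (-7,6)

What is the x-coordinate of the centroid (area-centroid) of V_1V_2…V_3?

Apply the surveyor's formula. First the cross-terms c_i = x_i·y_{i+1} − x_{i+1}·y_i:
  70, 119, -168  ⇒  2A = 21, A = 10.5.
Then Σ (x_i + x_{i+1})·c_i = 294, so x̄ = 294 / (6·10.5) = 14/3.

14/3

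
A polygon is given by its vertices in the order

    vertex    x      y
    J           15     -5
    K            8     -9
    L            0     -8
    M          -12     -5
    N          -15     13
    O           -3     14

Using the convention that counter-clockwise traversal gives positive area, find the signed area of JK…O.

Apply the surveyor's formula: 2A = Σ (x_i·y_{i+1} − x_{i+1}·y_i), indices taken mod 6.
J→K: (15)(-9) − (8)(-5) = -95
K→L: (8)(-8) − (0)(-9) = -64
L→M: (0)(-5) − (-12)(-8) = -96
M→N: (-12)(13) − (-15)(-5) = -231
N→O: (-15)(14) − (-3)(13) = -171
O→J: (-3)(-5) − (15)(14) = -195
Σ = -852
Signed area = Σ/2 = -426 (negative ⇒ clockwise traversal).

-426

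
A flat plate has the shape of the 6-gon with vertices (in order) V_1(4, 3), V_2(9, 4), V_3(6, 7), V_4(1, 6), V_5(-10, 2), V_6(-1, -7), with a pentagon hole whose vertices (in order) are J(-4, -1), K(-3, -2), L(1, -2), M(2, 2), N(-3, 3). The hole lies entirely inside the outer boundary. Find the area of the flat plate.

85

Outer boundary:
Apply the shoelace formula: 2A = Σ (x_i·y_{i+1} − x_{i+1}·y_i), indices taken mod 6.
Σ = (-11) + (39) + (29) + (62) + (72) + (25) = 216
Area = |Σ|/2 = 108.
Hole:
Apply Gauss's area formula: 2A = Σ (x_i·y_{i+1} − x_{i+1}·y_i), indices taken mod 5.
Σ = (5) + (8) + (6) + (12) + (15) = 46
Area = |Σ|/2 = 23.
Net area = 108 − 23 = 85.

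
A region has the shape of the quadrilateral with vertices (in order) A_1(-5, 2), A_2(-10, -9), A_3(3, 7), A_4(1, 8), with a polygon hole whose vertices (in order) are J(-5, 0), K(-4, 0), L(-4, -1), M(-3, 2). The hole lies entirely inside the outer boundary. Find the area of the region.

Outer boundary:
Σ = (65) + (-43) + (17) + (42) = 81
Area = |Σ|/2 = 40.5.
Hole:
Apply Gauss's area formula: 2A = Σ (x_i·y_{i+1} − x_{i+1}·y_i), indices taken mod 4.
Cross-terms: 0, 4, -11, 10  ⇒  Σ = 3
Area = |Σ|/2 = 1.5.
Net area = 40.5 − 1.5 = 39.

39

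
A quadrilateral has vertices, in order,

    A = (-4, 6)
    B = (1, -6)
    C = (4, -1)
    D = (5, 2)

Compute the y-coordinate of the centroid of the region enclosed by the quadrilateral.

13/23

Apply Gauss's area formula. First the cross-terms c_i = x_i·y_{i+1} − x_{i+1}·y_i:
  18, 23, 13, 38  ⇒  2A = 92, A = 46.
Then Σ (y_i + y_{i+1})·c_i = 156, so ȳ = 156 / (6·46) = 13/23.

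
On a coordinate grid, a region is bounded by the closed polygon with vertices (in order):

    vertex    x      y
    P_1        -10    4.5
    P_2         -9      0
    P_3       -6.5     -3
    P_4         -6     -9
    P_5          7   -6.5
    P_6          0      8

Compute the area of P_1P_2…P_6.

Apply the shoelace formula: 2A = Σ (x_i·y_{i+1} − x_{i+1}·y_i), indices taken mod 6.
P_1→P_2: (-10)(0) − (-9)(4.5) = 40.5
P_2→P_3: (-9)(-3) − (-6.5)(0) = 27
P_3→P_4: (-6.5)(-9) − (-6)(-3) = 40.5
P_4→P_5: (-6)(-6.5) − (7)(-9) = 102
P_5→P_6: (7)(8) − (0)(-6.5) = 56
P_6→P_1: (0)(4.5) − (-10)(8) = 80
Σ = 346
Area = |Σ|/2 = 173.

173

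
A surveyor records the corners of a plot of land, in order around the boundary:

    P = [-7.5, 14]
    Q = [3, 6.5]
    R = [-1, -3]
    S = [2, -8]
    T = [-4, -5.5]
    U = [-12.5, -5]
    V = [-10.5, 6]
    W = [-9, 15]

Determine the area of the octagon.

207.75

Apply Gauss's area formula: 2A = Σ (x_i·y_{i+1} − x_{i+1}·y_i), indices taken mod 8.
Cross-terms: -90.75, -2.5, 14, -43, -48.75, -127.5, -103.5, -13.5  ⇒  Σ = -415.5
Area = |Σ|/2 = 207.75.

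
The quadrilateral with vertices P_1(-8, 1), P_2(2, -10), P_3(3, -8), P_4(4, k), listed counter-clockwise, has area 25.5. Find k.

Write out the shoelace sum; only the two edges meeting at P_4 involve k:
2·Area = [(3·k − 4·(-8)) + (4·1 − (-8)·k)] + 92
       = 11·k + 128 = 51
⇒ k = -7.

-7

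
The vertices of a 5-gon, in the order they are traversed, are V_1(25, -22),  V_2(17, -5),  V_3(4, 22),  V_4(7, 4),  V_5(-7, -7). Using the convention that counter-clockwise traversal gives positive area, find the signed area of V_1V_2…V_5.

Σ = (249) + (394) + (-138) + (-21) + (329) = 813
Signed area = Σ/2 = 406.5 (positive ⇒ counter-clockwise traversal).

406.5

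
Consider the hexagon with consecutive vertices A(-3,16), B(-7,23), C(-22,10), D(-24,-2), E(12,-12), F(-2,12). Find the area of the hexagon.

599.5

Apply the surveyor's formula: 2A = Σ (x_i·y_{i+1} − x_{i+1}·y_i), indices taken mod 6.
Cross-terms: 43, 436, 284, 312, 120, 4  ⇒  Σ = 1199
Area = |Σ|/2 = 599.5.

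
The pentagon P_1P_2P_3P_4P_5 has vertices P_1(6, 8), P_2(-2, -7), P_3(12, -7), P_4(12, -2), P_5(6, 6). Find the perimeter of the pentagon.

48

|P_1P_2| = √((-8)² + (-15)²) = √289 = 17
|P_2P_3| = √((14)² + (0)²) = √196 = 14
|P_3P_4| = √((0)² + (5)²) = √25 = 5
|P_4P_5| = √((-6)² + (8)²) = √100 = 10
|P_5P_1| = √((0)² + (2)²) = √4 = 2
Perimeter = 17 + 14 + 5 + 10 + 2 = 48.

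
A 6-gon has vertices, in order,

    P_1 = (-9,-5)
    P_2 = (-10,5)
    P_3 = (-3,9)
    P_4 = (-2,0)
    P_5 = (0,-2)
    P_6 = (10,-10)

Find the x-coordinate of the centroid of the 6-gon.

Apply the shoelace (surveyor's) formula. First the cross-terms c_i = x_i·y_{i+1} − x_{i+1}·y_i:
  -95, -75, 18, 4, 20, -140  ⇒  2A = -268, A = -134.
Then Σ (x_i + x_{i+1})·c_i = 2742, so x̄ = 2742 / (6·(-134)) = -457/134.

-457/134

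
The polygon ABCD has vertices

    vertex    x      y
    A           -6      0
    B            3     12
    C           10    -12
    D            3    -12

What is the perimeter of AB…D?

|AB| = √((9)² + (12)²) = √225 = 15
|BC| = √((7)² + (-24)²) = √625 = 25
|CD| = √((-7)² + (0)²) = √49 = 7
|DA| = √((-9)² + (12)²) = √225 = 15
Perimeter = 15 + 25 + 7 + 15 = 62.

62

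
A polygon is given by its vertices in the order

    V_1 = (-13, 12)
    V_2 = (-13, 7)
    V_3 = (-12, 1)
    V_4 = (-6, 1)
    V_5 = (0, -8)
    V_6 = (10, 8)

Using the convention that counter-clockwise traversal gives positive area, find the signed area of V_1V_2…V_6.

Apply the surveyor's formula: 2A = Σ (x_i·y_{i+1} − x_{i+1}·y_i), indices taken mod 6.
Σ = (65) + (71) + (-6) + (48) + (80) + (224) = 482
Signed area = Σ/2 = 241 (positive ⇒ counter-clockwise traversal).

241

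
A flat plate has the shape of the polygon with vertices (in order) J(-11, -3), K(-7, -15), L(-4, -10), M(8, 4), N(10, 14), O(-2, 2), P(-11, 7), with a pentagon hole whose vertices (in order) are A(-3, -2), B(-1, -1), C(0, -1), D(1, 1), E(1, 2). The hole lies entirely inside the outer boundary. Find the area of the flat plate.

224

Outer boundary:
Σ = (144) + (10) + (64) + (72) + (48) + (8) + (110) = 456
Area = |Σ|/2 = 228.
Hole:
Apply Gauss's area formula: 2A = Σ (x_i·y_{i+1} − x_{i+1}·y_i), indices taken mod 5.
Σ = (1) + (1) + (1) + (1) + (4) = 8
Area = |Σ|/2 = 4.
Net area = 228 − 4 = 224.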